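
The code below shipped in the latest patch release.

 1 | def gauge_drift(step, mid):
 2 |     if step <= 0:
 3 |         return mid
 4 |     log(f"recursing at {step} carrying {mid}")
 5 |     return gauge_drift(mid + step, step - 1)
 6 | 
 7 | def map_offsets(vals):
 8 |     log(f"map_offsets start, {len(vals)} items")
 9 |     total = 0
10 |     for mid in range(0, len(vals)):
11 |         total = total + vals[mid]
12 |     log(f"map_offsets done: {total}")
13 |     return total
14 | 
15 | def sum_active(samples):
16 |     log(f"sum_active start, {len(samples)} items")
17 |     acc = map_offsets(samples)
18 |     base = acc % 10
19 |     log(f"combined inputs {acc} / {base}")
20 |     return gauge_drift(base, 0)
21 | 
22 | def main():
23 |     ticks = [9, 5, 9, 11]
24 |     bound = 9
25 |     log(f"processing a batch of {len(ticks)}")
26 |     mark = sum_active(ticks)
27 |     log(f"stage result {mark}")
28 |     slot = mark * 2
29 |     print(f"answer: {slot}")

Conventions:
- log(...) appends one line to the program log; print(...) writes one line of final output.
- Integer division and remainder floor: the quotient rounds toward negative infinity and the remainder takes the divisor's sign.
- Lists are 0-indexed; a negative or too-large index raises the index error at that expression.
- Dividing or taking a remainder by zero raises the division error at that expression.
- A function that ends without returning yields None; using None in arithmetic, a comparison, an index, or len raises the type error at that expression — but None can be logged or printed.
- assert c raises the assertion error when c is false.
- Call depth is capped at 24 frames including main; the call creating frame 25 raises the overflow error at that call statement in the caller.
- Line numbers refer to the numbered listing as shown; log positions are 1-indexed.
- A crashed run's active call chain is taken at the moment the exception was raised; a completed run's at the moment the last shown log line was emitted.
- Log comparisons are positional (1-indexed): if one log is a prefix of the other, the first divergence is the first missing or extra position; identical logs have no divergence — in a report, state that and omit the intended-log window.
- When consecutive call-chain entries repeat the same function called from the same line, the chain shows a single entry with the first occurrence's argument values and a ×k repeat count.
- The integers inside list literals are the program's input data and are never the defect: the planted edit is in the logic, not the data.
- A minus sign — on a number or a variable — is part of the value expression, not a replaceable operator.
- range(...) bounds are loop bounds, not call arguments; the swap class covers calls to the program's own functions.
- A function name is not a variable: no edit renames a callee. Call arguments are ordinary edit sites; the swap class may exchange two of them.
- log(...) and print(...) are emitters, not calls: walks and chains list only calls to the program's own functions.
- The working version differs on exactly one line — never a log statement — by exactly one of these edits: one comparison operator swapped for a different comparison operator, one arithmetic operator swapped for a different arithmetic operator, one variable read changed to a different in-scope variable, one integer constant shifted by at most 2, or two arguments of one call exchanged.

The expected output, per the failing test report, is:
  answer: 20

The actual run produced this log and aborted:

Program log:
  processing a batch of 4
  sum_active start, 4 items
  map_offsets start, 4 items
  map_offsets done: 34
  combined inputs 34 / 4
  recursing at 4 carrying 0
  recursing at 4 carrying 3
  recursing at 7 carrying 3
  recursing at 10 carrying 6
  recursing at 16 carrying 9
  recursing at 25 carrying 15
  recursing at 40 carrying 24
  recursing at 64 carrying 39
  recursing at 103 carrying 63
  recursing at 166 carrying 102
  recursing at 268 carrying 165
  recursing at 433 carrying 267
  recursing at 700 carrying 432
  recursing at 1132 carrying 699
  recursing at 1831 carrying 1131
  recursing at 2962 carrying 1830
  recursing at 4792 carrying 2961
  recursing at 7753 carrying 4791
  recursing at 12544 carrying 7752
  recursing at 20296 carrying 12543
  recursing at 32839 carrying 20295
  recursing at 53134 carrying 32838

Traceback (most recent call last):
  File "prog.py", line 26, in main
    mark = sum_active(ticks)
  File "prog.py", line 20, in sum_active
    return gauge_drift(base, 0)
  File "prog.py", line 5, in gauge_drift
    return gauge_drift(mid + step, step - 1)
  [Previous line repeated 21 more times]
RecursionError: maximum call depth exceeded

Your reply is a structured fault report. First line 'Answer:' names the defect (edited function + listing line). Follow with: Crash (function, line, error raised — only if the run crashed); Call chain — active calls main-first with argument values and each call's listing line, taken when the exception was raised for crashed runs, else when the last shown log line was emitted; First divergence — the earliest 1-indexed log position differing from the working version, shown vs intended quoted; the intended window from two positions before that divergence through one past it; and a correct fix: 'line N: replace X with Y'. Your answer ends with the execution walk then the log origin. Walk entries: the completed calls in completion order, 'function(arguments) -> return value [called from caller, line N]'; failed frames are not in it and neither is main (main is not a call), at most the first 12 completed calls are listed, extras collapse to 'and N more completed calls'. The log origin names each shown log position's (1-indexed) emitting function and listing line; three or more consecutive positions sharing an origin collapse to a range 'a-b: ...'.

Answer: the defect is in gauge_drift at line 5.
The tell: The earliest visible damage is log position 7 — 'recursing at 4 carrying 3' rather than the intended 'recursing at 3 carrying 4'.
Crash: gauge_drift, line 5, RecursionError.
Call chain: main -> sum_active([9, 5, 9, 11]) (called at line 26) -> gauge_drift(4, 0) (called at line 20) -> gauge_drift(4, 3) (called at line 5) ×21.
First divergence: position 7; shown 'recursing at 4 carrying 3' vs intended 'recursing at 3 carrying 4'.
Intended log window:
  5: combined inputs 34 / 4
  6: recursing at 4 carrying 0
  7: recursing at 3 carrying 4
  8: recursing at 2 carrying 7
Execution walk:
  map_offsets([9, 5, 9, 11]) -> 34  [called from sum_active, line 17]
Log origin:
  1 — main, line 25
  2 — sum_active, line 16
  3 — map_offsets, line 8
  4 — map_offsets, line 12
  5 — sum_active, line 19
  6-27 — gauge_drift, line 4
A correct fix: line 5: replace `gauge_drift(mid + step, step - 1)` with `gauge_drift(step - 1, mid + step)`.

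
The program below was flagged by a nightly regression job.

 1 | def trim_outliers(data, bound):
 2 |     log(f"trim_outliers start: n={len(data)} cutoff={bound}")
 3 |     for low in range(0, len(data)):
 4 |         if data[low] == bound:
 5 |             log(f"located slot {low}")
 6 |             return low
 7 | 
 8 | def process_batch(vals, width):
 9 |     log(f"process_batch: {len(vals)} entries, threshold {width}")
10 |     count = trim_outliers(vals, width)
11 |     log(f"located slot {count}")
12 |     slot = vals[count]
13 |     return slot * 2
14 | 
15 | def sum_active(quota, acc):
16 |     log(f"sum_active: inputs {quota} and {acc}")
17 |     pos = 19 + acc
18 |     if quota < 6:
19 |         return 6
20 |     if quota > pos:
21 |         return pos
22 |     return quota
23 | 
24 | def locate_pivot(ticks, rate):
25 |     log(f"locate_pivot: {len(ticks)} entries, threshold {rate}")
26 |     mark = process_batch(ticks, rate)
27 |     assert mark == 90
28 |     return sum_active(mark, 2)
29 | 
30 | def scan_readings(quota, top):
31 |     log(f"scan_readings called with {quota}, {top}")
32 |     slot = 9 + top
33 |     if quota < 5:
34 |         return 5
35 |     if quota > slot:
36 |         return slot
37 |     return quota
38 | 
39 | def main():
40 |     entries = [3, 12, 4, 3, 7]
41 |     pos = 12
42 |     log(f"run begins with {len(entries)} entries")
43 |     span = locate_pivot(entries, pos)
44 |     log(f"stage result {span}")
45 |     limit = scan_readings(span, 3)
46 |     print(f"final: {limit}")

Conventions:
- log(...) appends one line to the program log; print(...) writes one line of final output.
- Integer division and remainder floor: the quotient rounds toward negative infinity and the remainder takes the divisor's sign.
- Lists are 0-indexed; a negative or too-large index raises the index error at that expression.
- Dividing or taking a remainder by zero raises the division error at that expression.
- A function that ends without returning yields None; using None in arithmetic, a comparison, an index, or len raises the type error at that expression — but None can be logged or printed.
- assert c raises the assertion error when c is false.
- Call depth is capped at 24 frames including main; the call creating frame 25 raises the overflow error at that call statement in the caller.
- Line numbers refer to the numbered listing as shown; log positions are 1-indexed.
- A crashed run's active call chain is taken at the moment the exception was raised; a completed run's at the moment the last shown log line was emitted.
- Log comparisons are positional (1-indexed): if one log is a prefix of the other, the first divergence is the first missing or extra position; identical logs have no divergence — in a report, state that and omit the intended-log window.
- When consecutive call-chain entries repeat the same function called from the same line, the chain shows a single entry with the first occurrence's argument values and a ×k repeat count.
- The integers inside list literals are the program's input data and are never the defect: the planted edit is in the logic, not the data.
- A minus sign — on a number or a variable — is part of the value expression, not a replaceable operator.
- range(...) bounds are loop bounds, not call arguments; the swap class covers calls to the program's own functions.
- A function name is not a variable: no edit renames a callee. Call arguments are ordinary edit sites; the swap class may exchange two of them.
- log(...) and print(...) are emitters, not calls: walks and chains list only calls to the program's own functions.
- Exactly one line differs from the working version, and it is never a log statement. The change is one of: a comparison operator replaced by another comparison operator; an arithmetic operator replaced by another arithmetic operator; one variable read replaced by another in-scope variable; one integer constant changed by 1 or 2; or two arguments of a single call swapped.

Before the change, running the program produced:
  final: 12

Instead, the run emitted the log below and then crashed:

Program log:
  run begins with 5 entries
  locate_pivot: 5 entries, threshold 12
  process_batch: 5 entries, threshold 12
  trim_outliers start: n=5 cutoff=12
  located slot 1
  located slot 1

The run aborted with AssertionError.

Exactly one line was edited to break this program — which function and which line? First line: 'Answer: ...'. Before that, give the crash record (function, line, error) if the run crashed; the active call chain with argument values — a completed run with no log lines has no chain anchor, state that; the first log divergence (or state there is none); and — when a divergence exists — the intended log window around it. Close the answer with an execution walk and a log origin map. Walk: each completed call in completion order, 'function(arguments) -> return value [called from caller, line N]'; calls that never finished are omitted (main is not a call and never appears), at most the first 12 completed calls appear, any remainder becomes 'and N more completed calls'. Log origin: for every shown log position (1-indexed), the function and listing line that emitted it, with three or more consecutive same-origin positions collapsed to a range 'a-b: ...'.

Answer: the defect is in locate_pivot at line 27.
Core observation: After 6 matching log lines the faulty run goes silent, while the working version continues with 'sum_active: inputs 24 and 2'.
Crash: locate_pivot, line 27, AssertionError.
Call chain: main -> locate_pivot([3, 12, 4, 3, 7], 12) (called at line 43).
First divergence: position 7; the shown log stops at 6 lines while the working version next logs 'sum_active: inputs 24 and 2'.
Intended log window:
  5: located slot 1
  6: located slot 1
  7: sum_active: inputs 24 and 2
  8: stage result 21
Execution walk:
  trim_outliers([3, 12, 4, 3, 7], 12) -> 1  [called from process_batch, line 10]
  process_batch([3, 12, 4, 3, 7], 12) -> 24  [called from locate_pivot, line 26]
Log origin:
  1: from main, line 42
  2: from locate_pivot, line 25
  3: from process_batch, line 9
  4: from trim_outliers, line 2
  5: from trim_outliers, line 5
  6: from process_batch, line 11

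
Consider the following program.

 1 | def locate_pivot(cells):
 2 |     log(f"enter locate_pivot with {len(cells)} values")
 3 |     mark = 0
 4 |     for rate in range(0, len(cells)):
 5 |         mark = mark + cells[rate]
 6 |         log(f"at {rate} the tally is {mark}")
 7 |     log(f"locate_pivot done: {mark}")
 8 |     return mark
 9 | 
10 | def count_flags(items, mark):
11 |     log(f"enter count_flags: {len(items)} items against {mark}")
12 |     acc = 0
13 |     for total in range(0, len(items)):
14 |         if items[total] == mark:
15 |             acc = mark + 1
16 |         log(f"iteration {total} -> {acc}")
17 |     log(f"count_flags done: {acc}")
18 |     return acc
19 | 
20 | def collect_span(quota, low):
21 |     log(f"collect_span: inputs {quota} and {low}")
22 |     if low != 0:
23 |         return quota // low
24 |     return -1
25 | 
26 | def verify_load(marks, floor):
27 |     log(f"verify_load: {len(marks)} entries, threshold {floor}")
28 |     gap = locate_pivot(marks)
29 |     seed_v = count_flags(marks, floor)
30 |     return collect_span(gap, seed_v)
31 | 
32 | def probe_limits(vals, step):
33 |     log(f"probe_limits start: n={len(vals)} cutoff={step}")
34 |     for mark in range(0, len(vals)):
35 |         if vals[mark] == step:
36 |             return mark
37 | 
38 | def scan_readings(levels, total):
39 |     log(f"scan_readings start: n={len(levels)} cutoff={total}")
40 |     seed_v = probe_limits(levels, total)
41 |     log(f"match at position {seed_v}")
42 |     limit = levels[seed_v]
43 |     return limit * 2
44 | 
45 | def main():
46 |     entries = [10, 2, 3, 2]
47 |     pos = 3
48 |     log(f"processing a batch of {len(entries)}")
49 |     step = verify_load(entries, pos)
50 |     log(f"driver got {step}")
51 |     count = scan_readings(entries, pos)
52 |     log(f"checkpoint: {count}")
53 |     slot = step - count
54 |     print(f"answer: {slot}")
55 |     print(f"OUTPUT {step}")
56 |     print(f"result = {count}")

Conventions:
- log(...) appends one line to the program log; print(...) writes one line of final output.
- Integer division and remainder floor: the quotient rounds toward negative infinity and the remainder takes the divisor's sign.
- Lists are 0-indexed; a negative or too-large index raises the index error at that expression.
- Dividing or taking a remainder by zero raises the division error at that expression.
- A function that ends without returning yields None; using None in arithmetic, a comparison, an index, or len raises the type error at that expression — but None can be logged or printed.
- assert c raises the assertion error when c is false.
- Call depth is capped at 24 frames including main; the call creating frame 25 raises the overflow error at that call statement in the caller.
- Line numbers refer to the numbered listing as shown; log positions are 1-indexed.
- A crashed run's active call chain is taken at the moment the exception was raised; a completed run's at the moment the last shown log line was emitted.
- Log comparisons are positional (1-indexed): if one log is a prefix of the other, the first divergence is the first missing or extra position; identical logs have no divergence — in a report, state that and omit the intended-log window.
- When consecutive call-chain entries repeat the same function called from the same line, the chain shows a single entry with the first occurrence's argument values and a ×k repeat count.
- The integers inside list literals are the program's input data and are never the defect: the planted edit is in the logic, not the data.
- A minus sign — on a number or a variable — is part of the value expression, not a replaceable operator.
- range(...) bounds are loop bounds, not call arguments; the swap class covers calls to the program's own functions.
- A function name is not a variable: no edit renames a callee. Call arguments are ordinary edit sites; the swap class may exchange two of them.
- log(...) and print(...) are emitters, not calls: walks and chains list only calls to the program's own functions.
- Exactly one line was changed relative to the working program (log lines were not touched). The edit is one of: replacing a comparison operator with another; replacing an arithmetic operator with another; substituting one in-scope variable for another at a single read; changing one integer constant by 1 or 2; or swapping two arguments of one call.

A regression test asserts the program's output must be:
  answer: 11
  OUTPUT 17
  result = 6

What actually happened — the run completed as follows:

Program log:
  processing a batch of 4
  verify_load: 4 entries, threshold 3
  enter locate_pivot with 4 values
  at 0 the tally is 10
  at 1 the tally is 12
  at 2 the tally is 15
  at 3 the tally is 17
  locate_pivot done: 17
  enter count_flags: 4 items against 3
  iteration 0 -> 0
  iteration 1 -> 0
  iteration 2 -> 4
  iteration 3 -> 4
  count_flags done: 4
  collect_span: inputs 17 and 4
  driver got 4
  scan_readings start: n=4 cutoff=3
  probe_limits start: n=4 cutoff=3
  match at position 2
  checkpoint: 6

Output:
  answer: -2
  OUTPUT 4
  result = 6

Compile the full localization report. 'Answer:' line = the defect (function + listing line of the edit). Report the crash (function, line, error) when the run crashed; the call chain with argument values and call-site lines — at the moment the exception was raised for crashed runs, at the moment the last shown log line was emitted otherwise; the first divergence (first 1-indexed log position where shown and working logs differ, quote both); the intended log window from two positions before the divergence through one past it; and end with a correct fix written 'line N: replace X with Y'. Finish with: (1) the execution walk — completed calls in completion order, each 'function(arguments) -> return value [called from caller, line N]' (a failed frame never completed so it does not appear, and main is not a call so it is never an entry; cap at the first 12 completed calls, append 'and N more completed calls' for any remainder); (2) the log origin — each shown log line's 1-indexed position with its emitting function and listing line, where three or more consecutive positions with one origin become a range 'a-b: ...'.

Answer: the defect is in count_flags at line 15.
Core observation: At log position 12 the runs split — shown 'iteration 2 -> 4', but the working version logs 'iteration 2 -> 1'.
Call chain: main.
First divergence: position 12 — the shown line 'iteration 2 -> 4' should read 'iteration 2 -> 1'.
Intended log window:
  10: iteration 0 -> 0
  11: iteration 1 -> 0
  12: iteration 2 -> 1
  13: iteration 3 -> 1
Execution walk:
  locate_pivot([10, 2, 3, 2]) -> 17  [called from verify_load, line 28]
  count_flags([10, 2, 3, 2], 3) -> 4  [called from verify_load, line 29]
  collect_span(17, 4) -> 4  [called from verify_load, line 30]
  verify_load([10, 2, 3, 2], 3) -> 4  [called from main, line 49]
  probe_limits([10, 2, 3, 2], 3) -> 2  [called from scan_readings, line 40]
  scan_readings([10, 2, 3, 2], 3) -> 6  [called from main, line 51]
Origin of each log line:
  1: emitted by main (line 48)
  2: emitted by verify_load (line 27)
  3: emitted by locate_pivot (line 2)
  4-7: emitted by locate_pivot (line 6)
  8: emitted by locate_pivot (line 7)
  9: emitted by count_flags (line 11)
  10-13: emitted by count_flags (line 16)
  14: emitted by count_flags (line 17)
  15: emitted by collect_span (line 21)
  16: emitted by main (line 50)
  17: emitted by scan_readings (line 39)
  18: emitted by probe_limits (line 33)
  19: emitted by scan_readings (line 41)
  20: emitted by main (line 52)
A correct fix: line 15: replace `mark` with `acc`.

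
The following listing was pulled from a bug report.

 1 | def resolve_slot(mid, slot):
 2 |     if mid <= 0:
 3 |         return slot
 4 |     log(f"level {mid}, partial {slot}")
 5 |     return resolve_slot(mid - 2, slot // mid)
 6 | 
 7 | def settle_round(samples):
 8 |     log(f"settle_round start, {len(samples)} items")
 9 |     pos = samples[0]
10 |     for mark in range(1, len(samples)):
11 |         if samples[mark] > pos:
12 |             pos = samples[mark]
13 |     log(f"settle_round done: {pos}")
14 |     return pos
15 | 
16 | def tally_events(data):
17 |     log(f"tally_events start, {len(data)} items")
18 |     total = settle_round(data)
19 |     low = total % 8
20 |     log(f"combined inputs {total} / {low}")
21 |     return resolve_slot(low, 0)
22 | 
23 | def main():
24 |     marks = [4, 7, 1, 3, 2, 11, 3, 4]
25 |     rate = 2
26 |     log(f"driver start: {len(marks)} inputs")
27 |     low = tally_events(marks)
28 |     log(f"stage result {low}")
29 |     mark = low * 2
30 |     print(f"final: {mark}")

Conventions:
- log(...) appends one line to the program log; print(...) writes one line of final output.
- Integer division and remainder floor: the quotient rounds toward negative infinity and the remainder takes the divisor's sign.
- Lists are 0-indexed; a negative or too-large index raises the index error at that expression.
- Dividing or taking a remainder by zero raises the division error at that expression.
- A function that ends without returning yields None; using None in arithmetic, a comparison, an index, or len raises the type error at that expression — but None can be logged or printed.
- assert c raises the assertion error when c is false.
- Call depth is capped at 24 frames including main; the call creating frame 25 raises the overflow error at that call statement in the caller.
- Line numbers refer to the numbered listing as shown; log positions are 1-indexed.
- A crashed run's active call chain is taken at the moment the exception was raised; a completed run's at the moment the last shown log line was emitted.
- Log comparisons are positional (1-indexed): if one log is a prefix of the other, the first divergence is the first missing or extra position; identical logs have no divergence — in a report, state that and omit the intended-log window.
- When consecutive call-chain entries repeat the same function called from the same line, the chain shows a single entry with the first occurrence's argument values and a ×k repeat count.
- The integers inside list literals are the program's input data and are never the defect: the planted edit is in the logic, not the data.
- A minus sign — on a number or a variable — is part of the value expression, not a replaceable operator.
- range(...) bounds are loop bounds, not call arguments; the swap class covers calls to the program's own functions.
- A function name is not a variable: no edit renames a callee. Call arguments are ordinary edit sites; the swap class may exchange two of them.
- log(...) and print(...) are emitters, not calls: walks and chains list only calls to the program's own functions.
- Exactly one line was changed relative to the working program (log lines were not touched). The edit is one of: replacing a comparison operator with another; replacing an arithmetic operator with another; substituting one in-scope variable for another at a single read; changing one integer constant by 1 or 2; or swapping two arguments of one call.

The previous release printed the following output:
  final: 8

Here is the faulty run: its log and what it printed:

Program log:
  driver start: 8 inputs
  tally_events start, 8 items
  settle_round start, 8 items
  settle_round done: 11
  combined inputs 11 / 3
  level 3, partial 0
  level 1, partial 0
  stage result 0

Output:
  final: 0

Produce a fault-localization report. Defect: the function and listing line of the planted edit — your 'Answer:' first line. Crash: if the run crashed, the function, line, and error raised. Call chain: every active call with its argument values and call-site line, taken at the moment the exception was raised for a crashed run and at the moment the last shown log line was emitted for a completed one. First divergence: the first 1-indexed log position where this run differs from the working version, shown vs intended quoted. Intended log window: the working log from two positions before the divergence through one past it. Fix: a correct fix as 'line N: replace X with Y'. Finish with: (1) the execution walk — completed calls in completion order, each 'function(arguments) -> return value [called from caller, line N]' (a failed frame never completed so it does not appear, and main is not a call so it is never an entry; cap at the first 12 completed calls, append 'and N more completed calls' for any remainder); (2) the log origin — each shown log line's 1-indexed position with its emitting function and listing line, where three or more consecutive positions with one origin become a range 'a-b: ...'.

Answer: the defect is in resolve_slot at line 5.
Key observation: Log line 7 is where behavior first shows: 'level 1, partial 0' appears instead of 'level 1, partial 3'.
Call chain: main.
First divergence: position 7 — the shown line 'level 1, partial 0' should read 'level 1, partial 3'.
Intended log window:
  5: combined inputs 11 / 3
  6: level 3, partial 0
  7: level 1, partial 3
  8: stage result 4
Execution walk:
  settle_round([4, 7, 1, 3, 2, 11, 3, 4]) -> 11  [called from tally_events, line 18]
  resolve_slot(-1, 0) -> 0  [called from resolve_slot, line 5]
  resolve_slot(1, 0) -> 0  [called from resolve_slot, line 5]
  resolve_slot(3, 0) -> 0  [called from tally_events, line 21]
  tally_events([4, 7, 1, 3, 2, 11, 3, 4]) -> 0  [called from main, line 27]
Log origin:
  1: emitted by main (line 26)
  2: emitted by tally_events (line 17)
  3: emitted by settle_round (line 8)
  4: emitted by settle_round (line 13)
  5: emitted by tally_events (line 20)
  6: emitted by resolve_slot (line 4)
  7: emitted by resolve_slot (line 4)
  8: emitted by main (line 28)
A correct fix: line 5: replace `//` with `+`.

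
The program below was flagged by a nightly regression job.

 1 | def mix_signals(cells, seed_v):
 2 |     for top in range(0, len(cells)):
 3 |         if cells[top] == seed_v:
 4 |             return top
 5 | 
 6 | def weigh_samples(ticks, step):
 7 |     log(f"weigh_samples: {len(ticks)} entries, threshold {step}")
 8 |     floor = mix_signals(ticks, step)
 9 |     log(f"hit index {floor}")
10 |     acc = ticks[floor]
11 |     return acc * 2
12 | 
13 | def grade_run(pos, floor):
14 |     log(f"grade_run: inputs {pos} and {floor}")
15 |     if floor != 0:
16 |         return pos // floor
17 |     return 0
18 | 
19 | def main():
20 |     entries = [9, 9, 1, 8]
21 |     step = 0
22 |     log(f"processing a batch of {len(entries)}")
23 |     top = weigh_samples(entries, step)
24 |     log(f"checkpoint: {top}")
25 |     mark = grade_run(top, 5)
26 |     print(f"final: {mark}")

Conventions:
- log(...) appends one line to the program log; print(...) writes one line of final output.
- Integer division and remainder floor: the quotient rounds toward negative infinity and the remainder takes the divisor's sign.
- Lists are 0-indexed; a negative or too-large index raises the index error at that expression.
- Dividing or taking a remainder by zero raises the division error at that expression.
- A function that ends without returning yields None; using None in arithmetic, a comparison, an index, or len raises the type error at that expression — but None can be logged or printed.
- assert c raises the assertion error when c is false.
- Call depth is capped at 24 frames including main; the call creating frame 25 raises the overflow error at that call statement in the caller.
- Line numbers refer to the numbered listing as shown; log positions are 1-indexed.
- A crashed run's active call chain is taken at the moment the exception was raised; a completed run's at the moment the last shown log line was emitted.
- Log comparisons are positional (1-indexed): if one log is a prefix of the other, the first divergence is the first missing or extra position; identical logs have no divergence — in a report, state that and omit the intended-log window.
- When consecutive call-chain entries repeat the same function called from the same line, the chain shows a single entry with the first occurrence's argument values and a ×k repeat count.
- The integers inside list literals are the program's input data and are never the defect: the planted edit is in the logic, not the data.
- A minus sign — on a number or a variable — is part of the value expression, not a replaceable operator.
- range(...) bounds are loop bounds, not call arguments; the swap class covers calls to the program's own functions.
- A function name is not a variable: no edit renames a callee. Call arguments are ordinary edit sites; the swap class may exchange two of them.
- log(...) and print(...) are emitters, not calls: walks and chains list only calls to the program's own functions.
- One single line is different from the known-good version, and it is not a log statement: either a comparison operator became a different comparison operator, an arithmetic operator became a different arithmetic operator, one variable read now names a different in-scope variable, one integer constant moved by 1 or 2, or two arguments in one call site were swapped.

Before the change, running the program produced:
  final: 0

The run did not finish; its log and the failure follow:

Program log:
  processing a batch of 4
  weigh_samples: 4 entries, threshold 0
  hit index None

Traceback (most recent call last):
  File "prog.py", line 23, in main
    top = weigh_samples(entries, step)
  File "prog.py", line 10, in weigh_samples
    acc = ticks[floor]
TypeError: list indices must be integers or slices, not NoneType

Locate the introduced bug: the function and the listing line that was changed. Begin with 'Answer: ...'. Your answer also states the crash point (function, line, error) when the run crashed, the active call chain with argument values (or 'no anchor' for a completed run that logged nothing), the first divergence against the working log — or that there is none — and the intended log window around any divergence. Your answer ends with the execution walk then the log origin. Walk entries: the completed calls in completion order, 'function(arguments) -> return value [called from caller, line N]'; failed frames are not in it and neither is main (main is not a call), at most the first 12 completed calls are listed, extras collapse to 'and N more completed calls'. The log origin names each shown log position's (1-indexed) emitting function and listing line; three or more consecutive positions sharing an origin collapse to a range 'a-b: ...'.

Answer: the defect is in main at line 21.
The tell: At log position 2 the runs split — shown 'weigh_samples: 4 entries, threshold 0', but the working version logs 'weigh_samples: 4 entries, threshold 1'.
Crash: weigh_samples, line 10, TypeError.
Call chain: main -> weigh_samples([9, 9, 1, 8], 0) (called at line 23).
First divergence: position 2; shown 'weigh_samples: 4 entries, threshold 0' vs intended 'weigh_samples: 4 entries, threshold 1'.
Intended log window:
  1: processing a batch of 4
  2: weigh_samples: 4 entries, threshold 1
  3: hit index 2
Execution walk:
  mix_signals([9, 9, 1, 8], 0) -> None  [called from weigh_samples, line 8]
Log origins:
  1: from main, line 22
  2: from weigh_samples, line 7
  3: from weigh_samples, line 9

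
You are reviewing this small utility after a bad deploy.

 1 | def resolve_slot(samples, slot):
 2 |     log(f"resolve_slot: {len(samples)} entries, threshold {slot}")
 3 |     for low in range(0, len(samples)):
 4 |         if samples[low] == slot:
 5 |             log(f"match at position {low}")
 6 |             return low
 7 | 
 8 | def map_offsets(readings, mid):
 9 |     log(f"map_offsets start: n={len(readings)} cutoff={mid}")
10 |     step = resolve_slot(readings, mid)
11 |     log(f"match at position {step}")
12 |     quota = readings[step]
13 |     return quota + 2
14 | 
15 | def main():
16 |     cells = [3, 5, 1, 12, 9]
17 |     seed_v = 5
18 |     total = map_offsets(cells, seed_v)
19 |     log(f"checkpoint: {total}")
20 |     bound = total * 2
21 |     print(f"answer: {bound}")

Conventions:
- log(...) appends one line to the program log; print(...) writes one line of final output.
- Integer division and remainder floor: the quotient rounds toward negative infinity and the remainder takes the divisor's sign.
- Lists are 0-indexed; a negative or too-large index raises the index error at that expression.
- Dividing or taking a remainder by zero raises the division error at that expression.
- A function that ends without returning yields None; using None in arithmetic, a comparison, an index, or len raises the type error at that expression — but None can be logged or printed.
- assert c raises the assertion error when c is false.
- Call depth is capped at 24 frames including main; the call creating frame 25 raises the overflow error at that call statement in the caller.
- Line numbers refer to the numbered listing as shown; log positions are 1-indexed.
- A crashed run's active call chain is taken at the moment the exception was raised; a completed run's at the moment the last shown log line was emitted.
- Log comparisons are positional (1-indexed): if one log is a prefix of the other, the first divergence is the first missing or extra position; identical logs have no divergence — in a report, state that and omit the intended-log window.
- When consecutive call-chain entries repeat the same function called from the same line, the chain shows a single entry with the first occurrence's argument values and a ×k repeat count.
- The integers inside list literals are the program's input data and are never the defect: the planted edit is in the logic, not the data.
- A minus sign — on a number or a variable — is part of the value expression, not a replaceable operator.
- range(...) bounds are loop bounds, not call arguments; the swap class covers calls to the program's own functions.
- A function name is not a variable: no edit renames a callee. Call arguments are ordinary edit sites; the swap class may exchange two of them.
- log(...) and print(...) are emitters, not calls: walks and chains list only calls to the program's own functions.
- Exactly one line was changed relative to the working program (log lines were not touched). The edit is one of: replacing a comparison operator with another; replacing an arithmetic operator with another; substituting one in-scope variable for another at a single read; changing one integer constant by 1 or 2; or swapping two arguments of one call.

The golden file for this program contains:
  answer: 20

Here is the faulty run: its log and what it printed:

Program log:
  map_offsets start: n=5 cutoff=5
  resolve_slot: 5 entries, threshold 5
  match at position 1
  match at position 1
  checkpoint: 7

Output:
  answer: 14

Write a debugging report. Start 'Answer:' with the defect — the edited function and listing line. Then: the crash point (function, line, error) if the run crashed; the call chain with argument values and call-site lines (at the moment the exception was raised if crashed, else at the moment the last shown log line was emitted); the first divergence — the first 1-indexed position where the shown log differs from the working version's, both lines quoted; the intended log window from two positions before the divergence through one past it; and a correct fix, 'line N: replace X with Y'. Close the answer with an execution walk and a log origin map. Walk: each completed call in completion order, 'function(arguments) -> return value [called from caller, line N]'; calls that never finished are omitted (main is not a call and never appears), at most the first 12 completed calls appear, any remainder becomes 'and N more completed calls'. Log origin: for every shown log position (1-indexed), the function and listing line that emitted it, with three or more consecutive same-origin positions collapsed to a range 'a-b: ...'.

Answer: the defect is in map_offsets at line 13.
The tell: Position 5 is the first bad log line: 'checkpoint: 7' should read 'checkpoint: 10'.
Call chain: main.
First divergence: position 5 — the shown line 'checkpoint: 7' should read 'checkpoint: 10'.
Intended log window:
  3: match at position 1
  4: match at position 1
  5: checkpoint: 10
Execution walk:
  resolve_slot([3, 5, 1, 12, 9], 5) -> 1  [called from map_offsets, line 10]
  map_offsets([3, 5, 1, 12, 9], 5) -> 7  [called from main, line 18]
Log line origins:
  1: from map_offsets, line 9
  2: from resolve_slot, line 2
  3: from resolve_slot, line 5
  4: from map_offsets, line 11
  5: from main, line 19
A correct fix: line 13: replace `+` with `*`.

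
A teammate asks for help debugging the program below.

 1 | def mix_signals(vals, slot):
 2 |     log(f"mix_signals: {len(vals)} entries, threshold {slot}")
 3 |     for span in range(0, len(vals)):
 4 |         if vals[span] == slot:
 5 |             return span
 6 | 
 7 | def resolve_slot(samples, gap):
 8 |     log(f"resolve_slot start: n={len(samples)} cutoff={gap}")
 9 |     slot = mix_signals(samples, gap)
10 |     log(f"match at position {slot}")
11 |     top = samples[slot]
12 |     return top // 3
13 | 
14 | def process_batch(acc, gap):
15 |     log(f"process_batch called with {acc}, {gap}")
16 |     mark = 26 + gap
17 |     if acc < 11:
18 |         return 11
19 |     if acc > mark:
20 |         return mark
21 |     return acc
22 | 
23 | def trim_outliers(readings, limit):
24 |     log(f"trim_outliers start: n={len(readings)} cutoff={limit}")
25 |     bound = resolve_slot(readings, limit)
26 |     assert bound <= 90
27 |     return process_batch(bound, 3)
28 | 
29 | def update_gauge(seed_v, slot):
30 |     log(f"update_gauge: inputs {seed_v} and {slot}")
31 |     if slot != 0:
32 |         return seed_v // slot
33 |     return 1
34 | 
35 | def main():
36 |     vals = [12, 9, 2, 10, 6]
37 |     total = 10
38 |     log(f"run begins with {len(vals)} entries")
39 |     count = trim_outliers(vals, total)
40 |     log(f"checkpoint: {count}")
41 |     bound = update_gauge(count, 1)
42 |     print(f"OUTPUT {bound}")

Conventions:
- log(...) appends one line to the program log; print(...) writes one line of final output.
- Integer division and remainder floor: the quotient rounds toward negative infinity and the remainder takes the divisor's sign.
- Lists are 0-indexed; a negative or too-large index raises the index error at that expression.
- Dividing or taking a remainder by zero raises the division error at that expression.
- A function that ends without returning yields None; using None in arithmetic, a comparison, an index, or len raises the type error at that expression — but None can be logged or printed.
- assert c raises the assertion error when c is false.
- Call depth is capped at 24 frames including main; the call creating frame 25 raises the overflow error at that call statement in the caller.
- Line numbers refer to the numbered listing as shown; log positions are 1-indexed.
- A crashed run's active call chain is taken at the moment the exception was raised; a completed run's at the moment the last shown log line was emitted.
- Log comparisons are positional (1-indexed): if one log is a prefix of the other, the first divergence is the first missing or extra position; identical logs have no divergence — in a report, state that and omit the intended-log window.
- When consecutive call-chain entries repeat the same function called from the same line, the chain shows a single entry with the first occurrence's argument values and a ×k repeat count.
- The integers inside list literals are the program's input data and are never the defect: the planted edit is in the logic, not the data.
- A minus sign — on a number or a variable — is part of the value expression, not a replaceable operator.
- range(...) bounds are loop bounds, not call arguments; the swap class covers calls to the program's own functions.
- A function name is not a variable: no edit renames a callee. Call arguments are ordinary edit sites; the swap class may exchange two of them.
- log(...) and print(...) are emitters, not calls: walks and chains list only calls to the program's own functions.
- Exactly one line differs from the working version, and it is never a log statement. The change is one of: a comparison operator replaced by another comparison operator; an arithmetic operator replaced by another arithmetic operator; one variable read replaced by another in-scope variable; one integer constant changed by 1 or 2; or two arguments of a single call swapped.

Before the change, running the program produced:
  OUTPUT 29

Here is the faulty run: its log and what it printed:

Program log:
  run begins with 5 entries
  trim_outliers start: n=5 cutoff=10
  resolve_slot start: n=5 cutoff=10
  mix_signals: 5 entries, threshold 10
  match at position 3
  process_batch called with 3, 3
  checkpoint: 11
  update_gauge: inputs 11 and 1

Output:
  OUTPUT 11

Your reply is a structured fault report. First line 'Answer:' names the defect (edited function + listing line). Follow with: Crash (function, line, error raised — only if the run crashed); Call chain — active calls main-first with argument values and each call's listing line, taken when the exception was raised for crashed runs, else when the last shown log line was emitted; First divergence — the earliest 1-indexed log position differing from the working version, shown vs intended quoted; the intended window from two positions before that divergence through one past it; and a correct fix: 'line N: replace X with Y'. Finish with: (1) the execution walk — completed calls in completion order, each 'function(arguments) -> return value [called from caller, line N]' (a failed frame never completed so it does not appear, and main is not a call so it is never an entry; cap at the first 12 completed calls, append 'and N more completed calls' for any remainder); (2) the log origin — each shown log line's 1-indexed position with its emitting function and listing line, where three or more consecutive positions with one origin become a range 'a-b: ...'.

Answer: the defect is in resolve_slot at line 12.
The tell: The log first diverges at position 6: the faulty run prints 'process_batch called with 3, 3' where the working version prints 'process_batch called with 30, 3'.
Call chain: main -> update_gauge(11, 1) (called at line 41).
First divergence: position 6; shown 'process_batch called with 3, 3' vs intended 'process_batch called with 30, 3'.
Intended log window:
  4: mix_signals: 5 entries, threshold 10
  5: match at position 3
  6: process_batch called with 30, 3
  7: checkpoint: 29
Execution walk:
  mix_signals([12, 9, 2, 10, 6], 10) -> 3  [called from resolve_slot, line 9]
  resolve_slot([12, 9, 2, 10, 6], 10) -> 3  [called from trim_outliers, line 25]
  process_batch(3, 3) -> 11  [called from trim_outliers, line 27]
  trim_outliers([12, 9, 2, 10, 6], 10) -> 11  [called from main, line 39]
  update_gauge(11, 1) -> 11  [called from main, line 41]
Log origin:
  1: emitted by main (line 38)
  2: emitted by trim_outliers (line 24)
  3: emitted by resolve_slot (line 8)
  4: emitted by mix_signals (line 2)
  5: emitted by resolve_slot (line 10)
  6: emitted by process_batch (line 15)
  7: emitted by main (line 40)
  8: emitted by update_gauge (line 30)
A correct fix: line 12: replace `//` with `*`.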